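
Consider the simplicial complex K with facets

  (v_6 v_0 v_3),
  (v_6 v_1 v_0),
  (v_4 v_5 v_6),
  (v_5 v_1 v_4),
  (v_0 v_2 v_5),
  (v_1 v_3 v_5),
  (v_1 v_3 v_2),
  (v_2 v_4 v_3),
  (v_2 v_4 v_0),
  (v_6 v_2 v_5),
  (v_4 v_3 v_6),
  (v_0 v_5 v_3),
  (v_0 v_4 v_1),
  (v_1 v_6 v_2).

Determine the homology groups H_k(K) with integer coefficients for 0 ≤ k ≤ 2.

We work with the vertex ordering v_0 < v_1 < v_2 < v_3 < v_4 < v_5 < v_6. The simplices of K, each written with vertices in increasing order, are:

  0-simplices (7): [v_0], [v_1], [v_2], [v_3], [v_4], [v_5], [v_6]
  1-simplices (21): (21 of them)
  2-simplices (14): (14 of them)

giving chain groups C_0 ≅ Z^7, C_1 ≅ Z^21, C_2 ≅ Z^14.

Boundary ∂_1: C_1 → C_0 is given by ∂[p,q] = [q] − [p].
The resulting 7×21 matrix has rank 6, and its Smith normal form has invariant factors (1,1,1,1,1,1).

Boundary ∂_2: C_2 → C_1 sends each 2-simplex [p,q,r] to [q,r] − [p,r] + [p,q]. For instance
  ∂[v_0,v_2,v_5] = [v_2,v_5] − [v_0,v_5] + [v_0,v_2],
  ∂[v_0,v_3,v_5] = [v_3,v_5] − [v_0,v_5] + [v_0,v_3].
The resulting 21×14 matrix has rank 13, and its Smith normal form has invariant factors (1,1,1,1,1,1,1,1,1,1,1,1,1).

Now H_k = ker ∂_k / im ∂_{k+1}, so:

  H_0: rank C_0 − rank ∂_1 = 7 − 6 = 1, and the invariant factors of ∂_1 are all 1, so H_0 = Z.
  H_1: rank ker ∂_1 − rank ∂_2 = (21 − 6) − 13 = 2, and the invariant factors of ∂_2 are all 1, so H_1 = Z^2.
  H_2: rank ker ∂_2 − rank ∂_3 = (14 − 13) − 0 = 1, and there is no ∂_3, so H_2 = Z.

(K is a triangulation of the torus T^2.)

H_0 = Z,  H_1 = Z^2,  H_2 = Z.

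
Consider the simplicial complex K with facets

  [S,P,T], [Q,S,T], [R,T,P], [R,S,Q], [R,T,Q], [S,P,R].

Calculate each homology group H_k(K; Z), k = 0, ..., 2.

H_0 ≅ Z,  H_1 = 0,  H_2 ≅ Z.

We work with the vertex ordering P < Q < R < S < T. The simplices of K, each written with vertices in increasing order, are:

  0-simplices (5): P, Q, R, S, T
  1-simplices (9): PR, PS, PT, QR, QS, QT, RS, RT, ST
  2-simplices (6): PRS, PRT, PST, QRS, QRT, QST

so the chain groups are C_0 ≅ Z^5, C_1 ≅ Z^9, C_2 ≅ Z^6.

Boundary ∂_1: C_1 → C_0 maps an edge to its endpoints' difference, ∂[p,q] = q − p.
This gives a 5×9 integer matrix of rank 4; reducing to Smith normal form yields diagonal entries (1,1,1,1).

∂_2: C_2 → C_1 maps a triangle to the signed sum of its edges. For instance
  ∂QRT = RT − QT + QR,
  ∂QST = ST − QT + QS.
As a 9×6 matrix over Z this has rank 5, with invariant factors (1,1,1,1,1).

From H_k ≅ ker(∂_k) / im(∂_{k+1}) we obtain:

  H_0: rank C_0 − rank ∂_1 = 5 − 4 = 1, and the invariant factors of ∂_1 are all 1, so H_0 ≅ Z.
  H_1: rank ker ∂_1 − rank ∂_2 = (9 − 4) − 5 = 0, and the invariant factors of ∂_2 are all 1, so H_1 ≅ 0.
  H_2: rank ker ∂_2 − rank ∂_3 = (6 − 5) − 0 = 1, and there is no ∂_3, so H_2 ≅ Z.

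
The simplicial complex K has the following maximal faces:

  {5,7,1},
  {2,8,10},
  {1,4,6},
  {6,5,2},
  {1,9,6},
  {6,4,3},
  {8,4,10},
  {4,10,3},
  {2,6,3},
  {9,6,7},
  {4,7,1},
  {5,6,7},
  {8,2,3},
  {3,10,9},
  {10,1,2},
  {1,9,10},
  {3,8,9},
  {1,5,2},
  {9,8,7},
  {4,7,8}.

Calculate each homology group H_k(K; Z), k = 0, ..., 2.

Fix the vertex order 1 < 2 < 3 < 4 < 5 < 6 < 7 < 8 < 9 < 10 and write every simplex with vertices in increasing order. Then dim K = 2 and the simplices of K are:

  0-simplices (10): [1], [2], [3], [4], [5], [6], [7], [8], [9], [10]
  1-simplices (30): (30 of them)
  2-simplices (20): (20 of them)

so the chain groups are C_0 ≅ Z^10, C_1 ≅ Z^30, C_2 ≅ Z^20.

Boundary ∂_1: C_1 → C_0 maps an edge to its endpoints' difference, ∂[p,q] = q − p.
This gives a 10×30 integer matrix of rank 9; reducing to Smith normal form yields diagonal entries (1,1,1,1,1,1,1,1,1).

Boundary ∂_2: C_2 → C_1 acts by ∂[p,q,r] = [q,r] − [p,r] + [p,q]. For instance
  ∂[2,5,6] = [5,6] − [2,6] + [2,5],
  ∂[2,3,8] = [3,8] − [2,8] + [2,3].
This gives a 30×20 integer matrix of rank 20; reducing to Smith normal form yields diagonal entries (1,1,1,1,1,1,1,1,1,1,1,1,1,1,1,1,1,1,1,2).

Now H_k = ker ∂_k / im ∂_{k+1}, so:

  H_0: rank C_0 − rank ∂_1 = 10 − 9 = 1, and the invariant factors of ∂_1 are all 1, so H_0 = Z.
  H_1: rank ker ∂_1 − rank ∂_2 = (30 − 9) − 20 = 1, and ∂_2 has invariant factor 2 > 1, so H_1 = Z ⊕ Z/2Z.
  H_2: rank ker ∂_2 − rank ∂_3 = (20 − 20) − 0 = 0, and there is no ∂_3, so H_2 = 0.

H_0 ≅ Z,  H_1 ≅ Z ⊕ Z/2Z,  H_2 = 0.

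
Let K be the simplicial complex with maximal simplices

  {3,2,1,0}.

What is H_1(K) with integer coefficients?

Order the vertices as 0 < 1 < 2 < 3. Listing each simplex with vertices in this order, K has dimension 3 with simplices:

  0-simplices (4): [0], [1], [2], [3]
  1-simplices (6): [0,1], [0,2], [0,3], [1,2], [1,3], [2,3]
  2-simplices (4): [0,1,2], [0,1,3], [0,2,3], [1,2,3]
  3-simplices (1): [0,1,2,3]

giving chain groups C_0 ≅ Z^4, C_1 ≅ Z^6, C_2 ≅ Z^4, C_3 ≅ Z^1.

∂_1: C_1 → C_0 is given by ∂[p,q] = [q] − [p]. For instance
  ∂[0,2] = [2] − [0].
This gives a 4×6 integer matrix of rank 3; reducing to Smith normal form yields diagonal entries (1,1,1).

The boundary map ∂_2: C_2 → C_1 sends each 2-simplex [p,q,r] to [q,r] − [p,r] + [p,q]. For instance
  ∂[0,1,2] = [1,2] − [0,2] + [0,1],
  ∂[0,1,3] = [1,3] − [0,3] + [0,1].
The resulting 6×4 matrix has rank 3, and its Smith normal form has invariant factors (1,1,1).

∂_3: C_3 → C_2 sends each 3-simplex σ to the alternating sum Σ_i (−1)^i (σ with its i-th vertex removed). For instance
  ∂[0,1,2,3] = [1,2,3] − [0,2,3] + [0,1,3] − [0,1,2].
This gives a 4×1 integer matrix of rank 1; reducing to Smith normal form yields diagonal entries (1).

Computing H_k = (kernel of ∂_k) / (image of ∂_{k+1}):

  H_1: rank ker ∂_1 − rank ∂_2 = (6 − 3) − 3 = 0, and the invariant factors of ∂_2 are all 1, so H_1 = 0.

(K is a triangulation of the 3-simplex.)

H_1 ≅ 0.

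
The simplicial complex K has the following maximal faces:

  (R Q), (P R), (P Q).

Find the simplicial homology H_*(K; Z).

H_0 ≅ Z,  H_1 ≅ Z.

Take the total order P < Q < R on the vertex set. Then K (dimension 1) consists of the simplices:

  0-simplices (3): P, Q, R
  1-simplices (3): PQ, PR, QR

so the chain groups are C_0 ≅ Z^3, C_1 ≅ Z^3.

Boundary ∂_1: C_1 → C_0 is given by ∂[p,q] = [q] − [p]. For instance
  ∂PR = R − P.
As a 3×3 matrix over Z this has rank 2, with invariant factors (1,1).

From H_k ≅ ker(∂_k) / im(∂_{k+1}) we obtain:

  H_0: rank C_0 − rank ∂_1 = 3 − 2 = 1, and the invariant factors of ∂_1 are all 1, so H_0 = Z.
  H_1: rank ker ∂_1 − rank ∂_2 = (3 − 2) − 0 = 1, and there is no ∂_2, so H_1 = Z.

As a check, the Euler characteristic is 3 − 3 = 0, which agrees with 1 − 1 = 0.
(K is a triangulation of the circle S^1.)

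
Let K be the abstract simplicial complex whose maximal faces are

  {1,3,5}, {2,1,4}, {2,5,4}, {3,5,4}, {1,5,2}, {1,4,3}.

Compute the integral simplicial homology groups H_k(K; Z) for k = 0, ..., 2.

H_0 = Z,  H_1 = 0,  H_2 = Z.

Take the total order 1 < 2 < 3 < 4 < 5 on the vertex set. Then K (dimension 2) consists of the simplices:

  0-simplices (5): [1], [2], [3], [4], [5]
  1-simplices (9): [1,2], [1,3], [1,4], [1,5], [2,4], [2,5], [3,4], [3,5], [4,5]
  2-simplices (6): [1,2,4], [1,2,5], [1,3,4], [1,3,5], [2,4,5], [3,4,5]

giving chain groups C_0 ≅ Z^5, C_1 ≅ Z^9, C_2 ≅ Z^6.

The boundary map ∂_1: C_1 → C_0 sends each edge [p,q] (with p < q) to q − p. For instance
  ∂[1,2] = [2] − [1].
The resulting 5×9 matrix has rank 4, and its Smith normal form has invariant factors (1,1,1,1).

∂_2: C_2 → C_1 sends each 2-simplex [p,q,r] to [q,r] − [p,r] + [p,q]. For instance
  ∂[1,3,5] = [3,5] − [1,5] + [1,3],
  ∂[3,4,5] = [4,5] − [3,5] + [3,4].
The resulting 9×6 matrix has rank 5, and its Smith normal form has invariant factors (1,1,1,1,1).

From H_k ≅ ker(∂_k) / im(∂_{k+1}) we obtain:

  H_0: rank C_0 − rank ∂_1 = 5 − 4 = 1, and the invariant factors of ∂_1 are all 1, so H_0 = Z.
  H_1: rank ker ∂_1 − rank ∂_2 = (9 − 4) − 5 = 0, and the invariant factors of ∂_2 are all 1, so H_1 = 0.
  H_2: rank ker ∂_2 − rank ∂_3 = (6 − 5) − 0 = 1, and there is no ∂_3, so H_2 = Z.

(K is a triangulation of the 2-sphere S^2.)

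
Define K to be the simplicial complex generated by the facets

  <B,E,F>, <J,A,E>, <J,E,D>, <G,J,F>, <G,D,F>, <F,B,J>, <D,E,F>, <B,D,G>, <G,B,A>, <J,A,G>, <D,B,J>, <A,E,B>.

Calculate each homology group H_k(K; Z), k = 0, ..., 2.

H_0 ≅ Z,  H_1 ≅ Z_2,  H_2 = 0.

K has 7 vertices, 18 edges, 12 triangles.
rank ∂_0 = 0, rank ∂_1 = 6 ⇒ b_0 = 7 − 0 − 6 = 1; all invariant factors of ∂_1 are 1 so no torsion. So H_0 = Z.
rank ∂_1 = 6, rank ∂_2 = 12 ⇒ b_1 = 18 − 6 − 12 = 0; ∂_2 has invariant factor(s) [2] giving torsion. So H_1 = Z_2.
rank ∂_2 = 12, rank ∂_3 = 0 ⇒ b_2 = 12 − 12 − 0 = 0. So H_2 = 0.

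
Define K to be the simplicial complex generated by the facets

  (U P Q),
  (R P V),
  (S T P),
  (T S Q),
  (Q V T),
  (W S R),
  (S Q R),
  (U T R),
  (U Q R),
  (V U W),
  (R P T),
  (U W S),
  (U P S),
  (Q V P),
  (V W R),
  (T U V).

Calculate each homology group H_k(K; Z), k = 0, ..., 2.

K has 8 vertices, 24 edges, 16 triangles.
rank ∂_0 = 0, rank ∂_1 = 7 ⇒ b_0 = 8 − 0 − 7 = 1; all invariant factors of ∂_1 are 1 so no torsion. So H_0 = Z.
rank ∂_1 = 7, rank ∂_2 = 15 ⇒ b_1 = 24 − 7 − 15 = 2; all invariant factors of ∂_2 are 1 so no torsion. So H_1 = Z^2.
rank ∂_2 = 15, rank ∂_3 = 0 ⇒ b_2 = 16 − 15 − 0 = 1. So H_2 = Z.

H_0 = Z,  H_1 = Z^2,  H_2 = Z.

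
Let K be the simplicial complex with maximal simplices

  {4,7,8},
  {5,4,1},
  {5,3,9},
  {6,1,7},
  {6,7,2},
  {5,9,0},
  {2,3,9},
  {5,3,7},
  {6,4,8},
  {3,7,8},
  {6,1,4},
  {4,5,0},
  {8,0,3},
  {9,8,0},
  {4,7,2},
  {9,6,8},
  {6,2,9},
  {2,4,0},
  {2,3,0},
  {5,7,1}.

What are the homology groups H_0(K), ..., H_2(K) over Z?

H_0 = Z,  H_1 = Z ⊕ Z/2Z,  H_2 = 0.

K has 10 vertices, 30 edges, 20 triangles.
rank ∂_0 = 0, rank ∂_1 = 9 ⇒ b_0 = 10 − 0 − 9 = 1; all invariant factors of ∂_1 are 1 so no torsion. So H_0 ≅ Z.
rank ∂_1 = 9, rank ∂_2 = 20 ⇒ b_1 = 30 − 9 − 20 = 1; ∂_2 has invariant factor(s) [2] giving torsion. So H_1 ≅ Z ⊕ Z/2Z.
rank ∂_2 = 20, rank ∂_3 = 0 ⇒ b_2 = 20 − 20 − 0 = 0. So H_2 ≅ 0.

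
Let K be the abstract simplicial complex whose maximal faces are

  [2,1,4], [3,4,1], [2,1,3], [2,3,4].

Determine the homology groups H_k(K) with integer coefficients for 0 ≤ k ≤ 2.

We work with the vertex ordering 1 < 2 < 3 < 4. The simplices of K, each written with vertices in increasing order, are:

  0-simplices (4): [1], [2], [3], [4]
  1-simplices (6): [1,2], [1,3], [1,4], [2,3], [2,4], [3,4]
  2-simplices (4): [1,2,3], [1,2,4], [1,3,4], [2,3,4]

so the chain groups are C_0 ≅ Z^4, C_1 ≅ Z^6, C_2 ≅ Z^4.

Boundary ∂_1: C_1 → C_0 is given by ∂[p,q] = [q] − [p].
The 4×6 boundary matrix has rank 3 and Smith normal form diag(1,1,1).

Boundary ∂_2: C_2 → C_1 acts by ∂[p,q,r] = [q,r] − [p,r] + [p,q]. For instance
  ∂[1,2,4] = [2,4] − [1,4] + [1,2],
  ∂[1,3,4] = [3,4] − [1,4] + [1,3].
The resulting 6×4 matrix has rank 3, and its Smith normal form has invariant factors (1,1,1).

Now H_k = ker ∂_k / im ∂_{k+1}, so:

  H_0: rank C_0 − rank ∂_1 = 4 − 3 = 1, and the invariant factors of ∂_1 are all 1, so H_0 ≅ Z.
  H_1: rank ker ∂_1 − rank ∂_2 = (6 − 3) − 3 = 0, and the invariant factors of ∂_2 are all 1, so H_1 ≅ 0.
  H_2: rank ker ∂_2 − rank ∂_3 = (4 − 3) − 0 = 1, and there is no ∂_3, so H_2 ≅ Z.

H_0 = Z,  H_1 = 0,  H_2 = Z.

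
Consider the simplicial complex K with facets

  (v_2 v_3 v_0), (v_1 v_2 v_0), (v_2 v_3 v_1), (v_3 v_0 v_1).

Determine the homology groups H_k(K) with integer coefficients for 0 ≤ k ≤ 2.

H_0 ≅ Z,  H_1 = 0,  H_2 ≅ Z.

K has 4 vertices, 6 edges, 4 triangles.
rank ∂_0 = 0, rank ∂_1 = 3 ⇒ b_0 = 4 − 0 − 3 = 1; all invariant factors of ∂_1 are 1 so no torsion. So H_0 ≅ Z.
rank ∂_1 = 3, rank ∂_2 = 3 ⇒ b_1 = 6 − 3 − 3 = 0; all invariant factors of ∂_2 are 1 so no torsion. So H_1 ≅ 0.
rank ∂_2 = 3, rank ∂_3 = 0 ⇒ b_2 = 4 − 3 − 0 = 1. So H_2 ≅ Z.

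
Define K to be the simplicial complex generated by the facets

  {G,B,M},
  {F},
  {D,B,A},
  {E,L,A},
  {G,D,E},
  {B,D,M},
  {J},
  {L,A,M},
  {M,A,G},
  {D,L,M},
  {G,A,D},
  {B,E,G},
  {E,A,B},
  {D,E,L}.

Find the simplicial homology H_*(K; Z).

H_0 ≅ Z^3,  H_1 ≅ Z/2,  H_2 = 0.

K has 9 vertices, 18 edges, 12 triangles.
rank ∂_0 = 0, rank ∂_1 = 6 ⇒ b_0 = 9 − 0 − 6 = 3; all invariant factors of ∂_1 are 1 so no torsion. So H_0 = Z^3.
rank ∂_1 = 6, rank ∂_2 = 12 ⇒ b_1 = 18 − 6 − 12 = 0; ∂_2 has invariant factor(s) [2] giving torsion. So H_1 = Z/2.
rank ∂_2 = 12, rank ∂_3 = 0 ⇒ b_2 = 12 − 12 − 0 = 0. So H_2 = 0.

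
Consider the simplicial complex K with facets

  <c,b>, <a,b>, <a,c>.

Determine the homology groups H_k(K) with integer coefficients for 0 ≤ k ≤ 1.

H_0 = Z,  H_1 = Z.

K has 3 vertices, 3 edges.
rank ∂_0 = 0, rank ∂_1 = 2 ⇒ b_0 = 3 − 0 − 2 = 1; all invariant factors of ∂_1 are 1 so no torsion. So H_0 ≅ Z.
rank ∂_1 = 2, rank ∂_2 = 0 ⇒ b_1 = 3 − 2 − 0 = 1. So H_1 ≅ Z.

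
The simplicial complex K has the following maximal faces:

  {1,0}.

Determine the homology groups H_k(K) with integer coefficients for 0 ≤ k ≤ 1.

Take the total order 0 < 1 on the vertex set. Then K (dimension 1) consists of the simplices:

  0-simplices (2): [0], [1]
  1-simplices (1): [0,1]

giving chain groups C_0 ≅ Z^2, C_1 ≅ Z^1.

Boundary ∂_1: C_1 → C_0 maps an edge to its endpoints' difference, ∂[p,q] = q − p. For instance
  ∂[0,1] = [1] − [0].
As a 2×1 matrix over Z this has rank 1, with invariant factors (1).

Computing H_k = (kernel of ∂_k) / (image of ∂_{k+1}):

  H_0: rank C_0 − rank ∂_1 = 2 − 1 = 1, and the invariant factors of ∂_1 are all 1, so H_0 = Z.
  H_1: rank ker ∂_1 − rank ∂_2 = (1 − 1) − 0 = 0, and there is no ∂_2, so H_1 = 0.

As a check, the Euler characteristic is 2 − 1 = 1, which agrees with 1 − 0 = 1.
(K is a triangulation of the 1-simplex.)

H_0 = Z,  H_1 = 0.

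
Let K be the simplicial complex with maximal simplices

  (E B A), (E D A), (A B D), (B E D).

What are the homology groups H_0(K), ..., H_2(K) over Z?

H_0 = Z,  H_1 = 0,  H_2 = Z.

K has 4 vertices, 6 edges, 4 triangles.
rank ∂_0 = 0, rank ∂_1 = 3 ⇒ b_0 = 4 − 0 − 3 = 1; all invariant factors of ∂_1 are 1 so no torsion. So H_0 ≅ Z.
rank ∂_1 = 3, rank ∂_2 = 3 ⇒ b_1 = 6 − 3 − 3 = 0; all invariant factors of ∂_2 are 1 so no torsion. So H_1 ≅ 0.
rank ∂_2 = 3, rank ∂_3 = 0 ⇒ b_2 = 4 − 3 − 0 = 1. So H_2 ≅ Z.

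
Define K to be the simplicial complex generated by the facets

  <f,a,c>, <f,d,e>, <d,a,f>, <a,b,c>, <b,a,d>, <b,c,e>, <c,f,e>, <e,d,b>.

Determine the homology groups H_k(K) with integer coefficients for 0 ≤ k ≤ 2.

K has 6 vertices, 12 edges, 8 triangles.
rank ∂_0 = 0, rank ∂_1 = 5 ⇒ b_0 = 6 − 0 − 5 = 1; all invariant factors of ∂_1 are 1 so no torsion. So H_0 ≅ Z.
rank ∂_1 = 5, rank ∂_2 = 7 ⇒ b_1 = 12 − 5 − 7 = 0; all invariant factors of ∂_2 are 1 so no torsion. So H_1 ≅ 0.
rank ∂_2 = 7, rank ∂_3 = 0 ⇒ b_2 = 8 − 7 − 0 = 1. So H_2 ≅ Z.

H_0 = Z,  H_1 = 0,  H_2 = Z.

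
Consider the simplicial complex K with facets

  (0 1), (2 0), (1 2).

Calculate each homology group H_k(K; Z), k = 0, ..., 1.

H_0 ≅ Z,  H_1 ≅ Z.

K has 3 vertices, 3 edges.
rank ∂_0 = 0, rank ∂_1 = 2 ⇒ b_0 = 3 − 0 − 2 = 1; all invariant factors of ∂_1 are 1 so no torsion. So H_0 = Z.
rank ∂_1 = 2, rank ∂_2 = 0 ⇒ b_1 = 3 − 2 − 0 = 1. So H_1 = Z.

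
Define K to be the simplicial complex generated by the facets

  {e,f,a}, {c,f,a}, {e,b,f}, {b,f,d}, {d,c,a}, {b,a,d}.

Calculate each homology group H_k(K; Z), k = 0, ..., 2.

H_0 ≅ Z,  H_1 ≅ Z,  H_2 = 0.

Take the total order a < b < c < d < e < f on the vertex set. Then K (dimension 2) consists of the simplices:

  0-simplices (6): a, b, c, d, e, f
  1-simplices (12): ab, ac, ad, ae, af, bd, be, bf, cd, cf, df, ef
  2-simplices (6): abd, acd, acf, aef, bdf, bef

giving chain groups C_0 ≅ Z^6, C_1 ≅ Z^12, C_2 ≅ Z^6.

Boundary ∂_1: C_1 → C_0 is given by ∂[p,q] = [q] − [p]. For instance
  ∂df = f − d.
As a 6×12 matrix over Z this has rank 5, with invariant factors (1,1,1,1,1).

The boundary map ∂_2: C_2 → C_1 acts by ∂[p,q,r] = [q,r] − [p,r] + [p,q]. For instance
  ∂acd = cd − ad + ac,
  ∂abd = bd − ad + ab.
This gives a 12×6 integer matrix of rank 6; reducing to Smith normal form yields diagonal entries (1,1,1,1,1,1).

Computing H_k = (kernel of ∂_k) / (image of ∂_{k+1}):

  H_0: rank C_0 − rank ∂_1 = 6 − 5 = 1, and the invariant factors of ∂_1 are all 1, so H_0 = Z.
  H_1: rank ker ∂_1 − rank ∂_2 = (12 − 5) − 6 = 1, and the invariant factors of ∂_2 are all 1, so H_1 = Z.
  H_2: rank ker ∂_2 − rank ∂_3 = (6 − 6) − 0 = 0, and there is no ∂_3, so H_2 = 0.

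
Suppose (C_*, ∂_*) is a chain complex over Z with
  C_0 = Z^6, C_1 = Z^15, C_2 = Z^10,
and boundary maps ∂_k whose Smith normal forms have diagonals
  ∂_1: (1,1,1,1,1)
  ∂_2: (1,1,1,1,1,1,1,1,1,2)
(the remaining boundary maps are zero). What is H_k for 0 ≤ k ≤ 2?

H_0: b_0 = 6 − 0 − 5 = 1; torsion from ∂_1 factors > 1: none. So H_0 = Z.
H_1: b_1 = 15 − 5 − 10 = 0; torsion from ∂_2 factors > 1: [2]. So H_1 = Z/2.
H_2: b_2 = 10 − 10 − 0 = 0; torsion from ∂_3 factors > 1: none. So H_2 = 0.

H_0 = Z,  H_1 = Z/2,  H_2 = 0.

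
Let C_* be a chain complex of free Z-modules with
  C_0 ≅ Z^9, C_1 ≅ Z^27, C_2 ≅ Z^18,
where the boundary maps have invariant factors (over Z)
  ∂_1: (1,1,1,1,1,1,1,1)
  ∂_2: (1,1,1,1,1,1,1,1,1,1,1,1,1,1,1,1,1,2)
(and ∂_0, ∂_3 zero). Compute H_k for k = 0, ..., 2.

H_0 ≅ Z,  H_1 ≅ Z ⊕ Z/2,  H_2 = 0.

H_0: b_0 = 9 − 0 − 8 = 1; torsion from ∂_1 factors > 1: none. So H_0 ≅ Z.
H_1: b_1 = 27 − 8 − 18 = 1; torsion from ∂_2 factors > 1: [2]. So H_1 ≅ Z ⊕ Z/2.
H_2: b_2 = 18 − 18 − 0 = 0; torsion from ∂_3 factors > 1: none. So H_2 ≅ 0.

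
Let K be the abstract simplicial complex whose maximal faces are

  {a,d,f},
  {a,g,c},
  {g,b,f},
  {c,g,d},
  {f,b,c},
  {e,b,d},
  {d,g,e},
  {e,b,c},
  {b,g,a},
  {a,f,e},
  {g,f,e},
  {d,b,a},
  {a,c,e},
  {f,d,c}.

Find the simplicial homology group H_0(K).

Fix the vertex order a < b < c < d < e < f < g and write every simplex with vertices in increasing order. Then dim K = 2 and the simplices of K are:

  0-simplices (7): a, b, c, d, e, f, g
  1-simplices (21): ab, ac, ad, ae, af, ag, bc, bd, be, bf, bg, cd, ce, cf, cg, de, df, dg, ef, eg, fg
  2-simplices (14): abd, abg, ace, acg, adf, aef, bce, bcf, bde, bfg, cdf, cdg, deg, efg

so the chain groups are C_0 ≅ Z^7, C_1 ≅ Z^21, C_2 ≅ Z^14.

∂_1: C_1 → C_0 maps an edge to its endpoints' difference, ∂[p,q] = q − p.
As a 7×21 matrix over Z this has rank 6, with invariant factors (1,1,1,1,1,1).

Boundary ∂_2: C_2 → C_1 acts by ∂[p,q,r] = [q,r] − [p,r] + [p,q]. For instance
  ∂cdf = df − cf + cd,
  ∂bfg = fg − bg + bf.
The resulting 21×14 matrix has rank 13, and its Smith normal form has invariant factors (1,1,1,1,1,1,1,1,1,1,1,1,1).

Now H_k = ker ∂_k / im ∂_{k+1}, so:

  H_0: rank C_0 − rank ∂_1 = 7 − 6 = 1, and the invariant factors of ∂_1 are all 1, so H_0 ≅ Z.

H_0 ≅ Z.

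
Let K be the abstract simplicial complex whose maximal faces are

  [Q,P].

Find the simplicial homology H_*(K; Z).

H_0 = Z,  H_1 = 0.

Order the vertices as P < Q. Listing each simplex with vertices in this order, K has dimension 1 with simplices:

  0-simplices (2): P, Q
  1-simplices (1): PQ

giving chain groups C_0 ≅ Z^2, C_1 ≅ Z^1.

Boundary ∂_1: C_1 → C_0 is given by ∂[p,q] = [q] − [p]. For instance
  ∂PQ = Q − P.
This gives a 2×1 integer matrix of rank 1; reducing to Smith normal form yields diagonal entries (1).

From H_k ≅ ker(∂_k) / im(∂_{k+1}) we obtain:

  H_0: rank C_0 − rank ∂_1 = 2 − 1 = 1, and the invariant factors of ∂_1 are all 1, so H_0 = Z.
  H_1: rank ker ∂_1 − rank ∂_2 = (1 − 1) − 0 = 0, and there is no ∂_2, so H_1 = 0.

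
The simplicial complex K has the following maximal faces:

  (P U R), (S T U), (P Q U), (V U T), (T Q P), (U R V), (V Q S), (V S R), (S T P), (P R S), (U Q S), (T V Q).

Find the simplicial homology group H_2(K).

Take the total order P < Q < R < S < T < U < V on the vertex set. Then K (dimension 2) consists of the simplices:

  0-simplices (7): P, Q, R, S, T, U, V
  1-simplices (18): PQ, PR, PS, PT, PU, QS, QT, QU, QV, RS, RU, RV, ST, SU, SV, TU, TV, UV
  2-simplices (12): PQT, PQU, PRS, PRU, PST, QSU, QSV, QTV, RSV, RUV, STU, TUV

giving chain groups C_0 ≅ Z^7, C_1 ≅ Z^18, C_2 ≅ Z^12.

The boundary map ∂_1: C_1 → C_0 sends each edge [p,q] (with p < q) to q − p. For instance
  ∂ST = T − S.
The 7×18 boundary matrix has rank 6 and Smith normal form diag(1,1,1,1,1,1).

The boundary map ∂_2: C_2 → C_1 acts by ∂[p,q,r] = [q,r] − [p,r] + [p,q]. For instance
  ∂STU = TU − SU + ST,
  ∂RUV = UV − RV + RU.
As a 18×12 matrix over Z this has rank 12, with invariant factors (1,1,1,1,1,1,1,1,1,1,1,2).

Now H_k = ker ∂_k / im ∂_{k+1}, so:

  H_2: rank ker ∂_2 − rank ∂_3 = (12 − 12) − 0 = 0, and there is no ∂_3, so H_2 = 0.

H_2 ≅ 0.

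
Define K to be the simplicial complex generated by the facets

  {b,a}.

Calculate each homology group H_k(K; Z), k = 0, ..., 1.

H_0 ≅ Z,  H_1 = 0.

K has 2 vertices, 1 edge.
rank ∂_0 = 0, rank ∂_1 = 1 ⇒ b_0 = 2 − 0 − 1 = 1; all invariant factors of ∂_1 are 1 so no torsion. So H_0 ≅ Z.
rank ∂_1 = 1, rank ∂_2 = 0 ⇒ b_1 = 1 − 1 − 0 = 0. So H_1 ≅ 0.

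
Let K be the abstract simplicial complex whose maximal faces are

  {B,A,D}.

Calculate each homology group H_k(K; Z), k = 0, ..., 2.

Take the total order A < B < D on the vertex set. Then K (dimension 2) consists of the simplices:

  0-simplices (3): A, B, D
  1-simplices (3): AB, AD, BD
  2-simplices (1): ABD

so the chain groups are C_0 ≅ Z^3, C_1 ≅ Z^3, C_2 ≅ Z^1.

Boundary ∂_1: C_1 → C_0 is given by ∂[p,q] = [q] − [p]. For instance
  ∂AB = B − A.
The resulting 3×3 matrix has rank 2, and its Smith normal form has invariant factors (1,1).

The boundary map ∂_2: C_2 → C_1 acts by ∂[p,q,r] = [q,r] − [p,r] + [p,q]. For instance
  ∂ABD = BD − AD + AB.
The resulting 3×1 matrix has rank 1, and its Smith normal form has invariant factors (1).

Reading off H_k = ker ∂_k / im ∂_{k+1}:

  H_0: rank C_0 − rank ∂_1 = 3 − 2 = 1, and the invariant factors of ∂_1 are all 1, so H_0 = Z.
  H_1: rank ker ∂_1 − rank ∂_2 = (3 − 2) − 1 = 0, and the invariant factors of ∂_2 are all 1, so H_1 = 0.
  H_2: rank ker ∂_2 − rank ∂_3 = (1 − 1) − 0 = 0, and there is no ∂_3, so H_2 = 0.

(K is a triangulation of the 2-simplex.)

H_0 = Z,  H_1 = 0,  H_2 = 0.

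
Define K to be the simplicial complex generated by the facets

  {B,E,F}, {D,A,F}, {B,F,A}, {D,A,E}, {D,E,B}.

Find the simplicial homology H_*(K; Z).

H_0 ≅ Z,  H_1 ≅ Z,  H_2 = 0.

Fix the vertex order A < B < D < E < F and write every simplex with vertices in increasing order. Then dim K = 2 and the simplices of K are:

  0-simplices (5): A, B, D, E, F
  1-simplices (10): AB, AD, AE, AF, BD, BE, BF, DE, DF, EF
  2-simplices (5): ABF, ADE, ADF, BDE, BEF

giving chain groups C_0 ≅ Z^5, C_1 ≅ Z^10, C_2 ≅ Z^5.

Boundary ∂_1: C_1 → C_0 is given by ∂[p,q] = [q] − [p].
The 5×10 boundary matrix has rank 4 and Smith normal form diag(1,1,1,1).

∂_2: C_2 → C_1 acts by ∂[p,q,r] = [q,r] − [p,r] + [p,q]. For instance
  ∂BDE = DE − BE + BD,
  ∂ABF = BF − AF + AB.
The 10×5 boundary matrix has rank 5 and Smith normal form diag(1,1,1,1,1).

Reading off H_k = ker ∂_k / im ∂_{k+1}:

  H_0: rank C_0 − rank ∂_1 = 5 − 4 = 1, and the invariant factors of ∂_1 are all 1, so H_0 ≅ Z.
  H_1: rank ker ∂_1 − rank ∂_2 = (10 − 4) − 5 = 1, and the invariant factors of ∂_2 are all 1, so H_1 ≅ Z.
  H_2: rank ker ∂_2 − rank ∂_3 = (5 − 5) − 0 = 0, and there is no ∂_3, so H_2 ≅ 0.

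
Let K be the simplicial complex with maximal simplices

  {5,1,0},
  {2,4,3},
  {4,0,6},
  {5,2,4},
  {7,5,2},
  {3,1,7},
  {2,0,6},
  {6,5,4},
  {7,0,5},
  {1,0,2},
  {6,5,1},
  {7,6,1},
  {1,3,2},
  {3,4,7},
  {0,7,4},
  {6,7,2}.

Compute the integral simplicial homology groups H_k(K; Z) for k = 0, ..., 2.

H_0 = Z,  H_1 = Z^2,  H_2 = Z.

K has 8 vertices, 24 edges, 16 triangles.
rank ∂_0 = 0, rank ∂_1 = 7 ⇒ b_0 = 8 − 0 − 7 = 1; all invariant factors of ∂_1 are 1 so no torsion. So H_0 = Z.
rank ∂_1 = 7, rank ∂_2 = 15 ⇒ b_1 = 24 − 7 − 15 = 2; all invariant factors of ∂_2 are 1 so no torsion. So H_1 = Z^2.
rank ∂_2 = 15, rank ∂_3 = 0 ⇒ b_2 = 16 − 15 − 0 = 1. So H_2 = Z.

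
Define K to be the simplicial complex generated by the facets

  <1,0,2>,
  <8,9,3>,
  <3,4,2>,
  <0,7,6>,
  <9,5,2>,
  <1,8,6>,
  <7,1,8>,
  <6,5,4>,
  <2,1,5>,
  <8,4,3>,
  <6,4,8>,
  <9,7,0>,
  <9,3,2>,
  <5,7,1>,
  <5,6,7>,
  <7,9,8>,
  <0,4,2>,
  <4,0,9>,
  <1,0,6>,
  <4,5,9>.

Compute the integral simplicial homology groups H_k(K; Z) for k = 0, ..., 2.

H_0 = Z,  H_1 = Z ⊕ Z/2Z,  H_2 = 0.

Fix the vertex order 0 < 1 < 2 < 3 < 4 < 5 < 6 < 7 < 8 < 9 and write every simplex with vertices in increasing order. Then dim K = 2 and the simplices of K are:

  0-simplices (10): [0], [1], [2], [3], [4], [5], [6], [7], [8], [9]
  1-simplices (30): (30 of them)
  2-simplices (20): (20 of them)

Hence C_0 ≅ Z^10, C_1 ≅ Z^30, C_2 ≅ Z^20.

Boundary ∂_1: C_1 → C_0 sends each edge [p,q] (with p < q) to q − p. For instance
  ∂[1,6] = [6] − [1].
This gives a 10×30 integer matrix of rank 9; reducing to Smith normal form yields diagonal entries (1,1,1,1,1,1,1,1,1).

∂_2: C_2 → C_1 maps a triangle to the signed sum of its edges. For instance
  ∂[1,5,7] = [5,7] − [1,7] + [1,5],
  ∂[0,7,9] = [7,9] − [0,9] + [0,7].
The resulting 30×20 matrix has rank 20, and its Smith normal form has invariant factors (1,1,1,1,1,1,1,1,1,1,1,1,1,1,1,1,1,1,1,2).

Reading off H_k = ker ∂_k / im ∂_{k+1}:

  H_0: rank C_0 − rank ∂_1 = 10 − 9 = 1, and the invariant factors of ∂_1 are all 1, so H_0 ≅ Z.
  H_1: rank ker ∂_1 − rank ∂_2 = (30 − 9) − 20 = 1, and ∂_2 has invariant factor 2 > 1, so H_1 ≅ Z ⊕ Z/2Z.
  H_2: rank ker ∂_2 − rank ∂_3 = (20 − 20) − 0 = 0, and there is no ∂_3, so H_2 ≅ 0.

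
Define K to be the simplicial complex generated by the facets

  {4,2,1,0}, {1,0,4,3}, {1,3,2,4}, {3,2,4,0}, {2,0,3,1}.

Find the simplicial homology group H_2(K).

H_2 ≅ 0.

Take the total order 0 < 1 < 2 < 3 < 4 on the vertex set. Then K (dimension 3) consists of the simplices:

  0-simplices (5): [0], [1], [2], [3], [4]
  1-simplices (10): [0,1], [0,2], [0,3], [0,4], [1,2], [1,3], [1,4], [2,3], [2,4], [3,4]
  2-simplices (10): [0,1,2], [0,1,3], [0,1,4], [0,2,3], [0,2,4], [0,3,4], [1,2,3], [1,2,4], [1,3,4], [2,3,4]
  3-simplices (5): [0,1,2,3], [0,1,2,4], [0,1,3,4], [0,2,3,4], [1,2,3,4]

so the chain groups are C_0 ≅ Z^5, C_1 ≅ Z^10, C_2 ≅ Z^10, C_3 ≅ Z^5.

The boundary map ∂_1: C_1 → C_0 maps an edge to its endpoints' difference, ∂[p,q] = q − p.
As a 5×10 matrix over Z this has rank 4, with invariant factors (1,1,1,1).

Boundary ∂_2: C_2 → C_1 acts by ∂[p,q,r] = [q,r] − [p,r] + [p,q]. For instance
  ∂[0,1,4] = [1,4] − [0,4] + [0,1],
  ∂[1,3,4] = [3,4] − [1,4] + [1,3].
This gives a 10×10 integer matrix of rank 6; reducing to Smith normal form yields diagonal entries (1,1,1,1,1,1).

Boundary ∂_3: C_3 → C_2 sends each 3-simplex σ to the alternating sum Σ_i (−1)^i (σ with its i-th vertex removed). For instance
  ∂[0,1,2,4] = [1,2,4] − [0,2,4] + [0,1,4] − [0,1,2],
  ∂[0,1,3,4] = [1,3,4] − [0,3,4] + [0,1,4] − [0,1,3].
The 10×5 boundary matrix has rank 4 and Smith normal form diag(1,1,1,1).

Now H_k = ker ∂_k / im ∂_{k+1}, so:

  H_2: rank ker ∂_2 − rank ∂_3 = (10 − 6) − 4 = 0, and the invariant factors of ∂_3 are all 1, so H_2 ≅ 0.

(K is a triangulation of the 3-sphere S^3.)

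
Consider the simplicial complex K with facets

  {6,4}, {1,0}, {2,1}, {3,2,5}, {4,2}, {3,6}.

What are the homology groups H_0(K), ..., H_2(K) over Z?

We work with the vertex ordering 0 < 1 < 2 < 3 < 4 < 5 < 6. The simplices of K, each written with vertices in increasing order, are:

  0-simplices (7): [0], [1], [2], [3], [4], [5], [6]
  1-simplices (8): [0,1], [1,2], [2,3], [2,4], [2,5], [3,5], [3,6], [4,6]
  2-simplices (1): [2,3,5]

Hence C_0 ≅ Z^7, C_1 ≅ Z^8, C_2 ≅ Z^1.

The boundary map ∂_1: C_1 → C_0 sends each edge [p,q] (with p < q) to q − p. For instance
  ∂[3,6] = [6] − [3].
The resulting 7×8 matrix has rank 6, and its Smith normal form has invariant factors (1,1,1,1,1,1).

The boundary map ∂_2: C_2 → C_1 maps a triangle to the signed sum of its edges. For instance
  ∂[2,3,5] = [3,5] − [2,5] + [2,3].
The 8×1 boundary matrix has rank 1 and Smith normal form diag(1).

Now H_k = ker ∂_k / im ∂_{k+1}, so:

  H_0: rank C_0 − rank ∂_1 = 7 − 6 = 1, and the invariant factors of ∂_1 are all 1, so H_0 ≅ Z.
  H_1: rank ker ∂_1 − rank ∂_2 = (8 − 6) − 1 = 1, and the invariant factors of ∂_2 are all 1, so H_1 ≅ Z.
  H_2: rank ker ∂_2 − rank ∂_3 = (1 − 1) − 0 = 0, and there is no ∂_3, so H_2 ≅ 0.

H_0 = Z,  H_1 = Z,  H_2 = 0.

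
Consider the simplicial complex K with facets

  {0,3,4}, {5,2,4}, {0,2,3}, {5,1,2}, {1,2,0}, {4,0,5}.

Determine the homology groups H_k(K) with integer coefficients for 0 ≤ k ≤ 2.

We work with the vertex ordering 0 < 1 < 2 < 3 < 4 < 5. The simplices of K, each written with vertices in increasing order, are:

  0-simplices (6): [0], [1], [2], [3], [4], [5]
  1-simplices (12): [0,1], [0,2], [0,3], [0,4], [0,5], [1,2], [1,5], [2,3], [2,4], [2,5], [3,4], [4,5]
  2-simplices (6): [0,1,2], [0,2,3], [0,3,4], [0,4,5], [1,2,5], [2,4,5]

giving chain groups C_0 ≅ Z^6, C_1 ≅ Z^12, C_2 ≅ Z^6.

∂_1: C_1 → C_0 sends each edge [p,q] (with p < q) to q − p. For instance
  ∂[1,2] = [2] − [1].
The resulting 6×12 matrix has rank 5, and its Smith normal form has invariant factors (1,1,1,1,1).

Boundary ∂_2: C_2 → C_1 acts by ∂[p,q,r] = [q,r] − [p,r] + [p,q]. For instance
  ∂[0,4,5] = [4,5] − [0,5] + [0,4],
  ∂[1,2,5] = [2,5] − [1,5] + [1,2].
This gives a 12×6 integer matrix of rank 6; reducing to Smith normal form yields diagonal entries (1,1,1,1,1,1).

Reading off H_k = ker ∂_k / im ∂_{k+1}:

  H_0: rank C_0 − rank ∂_1 = 6 − 5 = 1, and the invariant factors of ∂_1 are all 1, so H_0 ≅ Z.
  H_1: rank ker ∂_1 − rank ∂_2 = (12 − 5) − 6 = 1, and the invariant factors of ∂_2 are all 1, so H_1 ≅ Z.
  H_2: rank ker ∂_2 − rank ∂_3 = (6 − 6) − 0 = 0, and there is no ∂_3, so H_2 ≅ 0.

H_0 ≅ Z,  H_1 ≅ Z,  H_2 = 0.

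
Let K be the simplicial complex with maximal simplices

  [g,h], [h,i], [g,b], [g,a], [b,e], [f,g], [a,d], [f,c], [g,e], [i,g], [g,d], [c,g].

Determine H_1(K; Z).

H_1 ≅ Z^4.

Take the total order a < b < c < d < e < f < g < h < i on the vertex set. Then K (dimension 1) consists of the simplices:

  0-simplices (9): a, b, c, d, e, f, g, h, i
  1-simplices (12): ad, ag, be, bg, cf, cg, dg, eg, fg, gh, gi, hi

so the chain groups are C_0 ≅ Z^9, C_1 ≅ Z^12.

The boundary map ∂_1: C_1 → C_0 sends each edge [p,q] (with p < q) to q − p.
As a 9×12 matrix over Z this has rank 8, with invariant factors (1,1,1,1,1,1,1,1).

From H_k ≅ ker(∂_k) / im(∂_{k+1}) we obtain:

  H_1: rank ker ∂_1 − rank ∂_2 = (12 − 8) − 0 = 4, and there is no ∂_2, so H_1 = Z^4.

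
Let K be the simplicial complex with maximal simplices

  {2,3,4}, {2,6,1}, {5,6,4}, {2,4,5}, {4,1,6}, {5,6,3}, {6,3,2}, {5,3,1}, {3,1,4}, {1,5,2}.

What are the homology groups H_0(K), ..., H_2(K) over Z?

H_0 ≅ Z,  H_1 ≅ Z/2Z,  H_2 = 0.

K has 6 vertices, 15 edges, 10 triangles.
rank ∂_0 = 0, rank ∂_1 = 5 ⇒ b_0 = 6 − 0 − 5 = 1; all invariant factors of ∂_1 are 1 so no torsion. So H_0 ≅ Z.
rank ∂_1 = 5, rank ∂_2 = 10 ⇒ b_1 = 15 − 5 − 10 = 0; ∂_2 has invariant factor(s) [2] giving torsion. So H_1 ≅ Z/2Z.
rank ∂_2 = 10, rank ∂_3 = 0 ⇒ b_2 = 10 − 10 − 0 = 0. So H_2 ≅ 0.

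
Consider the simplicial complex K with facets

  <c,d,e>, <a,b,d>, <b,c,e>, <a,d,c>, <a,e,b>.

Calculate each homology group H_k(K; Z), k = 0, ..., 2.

H_0 ≅ Z,  H_1 ≅ Z,  H_2 = 0.

Fix the vertex order a < b < c < d < e and write every simplex with vertices in increasing order. Then dim K = 2 and the simplices of K are:

  0-simplices (5): a, b, c, d, e
  1-simplices (10): ab, ac, ad, ae, bc, bd, be, cd, ce, de
  2-simplices (5): abd, abe, acd, bce, cde

Hence C_0 ≅ Z^5, C_1 ≅ Z^10, C_2 ≅ Z^5.

The boundary map ∂_1: C_1 → C_0 is given by ∂[p,q] = [q] − [p].
The 5×10 boundary matrix has rank 4 and Smith normal form diag(1,1,1,1).

Boundary ∂_2: C_2 → C_1 acts by ∂[p,q,r] = [q,r] − [p,r] + [p,q]. For instance
  ∂abe = be − ae + ab,
  ∂bce = ce − be + bc.
The 10×5 boundary matrix has rank 5 and Smith normal form diag(1,1,1,1,1).

From H_k ≅ ker(∂_k) / im(∂_{k+1}) we obtain:

  H_0: rank C_0 − rank ∂_1 = 5 − 4 = 1, and the invariant factors of ∂_1 are all 1, so H_0 ≅ Z.
  H_1: rank ker ∂_1 − rank ∂_2 = (10 − 4) − 5 = 1, and the invariant factors of ∂_2 are all 1, so H_1 ≅ Z.
  H_2: rank ker ∂_2 − rank ∂_3 = (5 − 5) − 0 = 0, and there is no ∂_3, so H_2 ≅ 0.

(K is a triangulation of the Möbius band.)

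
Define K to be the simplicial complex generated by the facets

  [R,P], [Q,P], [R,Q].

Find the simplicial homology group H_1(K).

Fix the vertex order P < Q < R and write every simplex with vertices in increasing order. Then dim K = 1 and the simplices of K are:

  0-simplices (3): P, Q, R
  1-simplices (3): PQ, PR, QR

Hence C_0 ≅ Z^3, C_1 ≅ Z^3.

Boundary ∂_1: C_1 → C_0 is given by ∂[p,q] = [q] − [p]. For instance
  ∂PQ = Q − P.
The resulting 3×3 matrix has rank 2, and its Smith normal form has invariant factors (1,1).

Now H_k = ker ∂_k / im ∂_{k+1}, so:

  H_1: rank ker ∂_1 − rank ∂_2 = (3 − 2) − 0 = 1, and there is no ∂_2, so H_1 ≅ Z.

(K is a triangulation of the circle S^1.)

H_1 = Z.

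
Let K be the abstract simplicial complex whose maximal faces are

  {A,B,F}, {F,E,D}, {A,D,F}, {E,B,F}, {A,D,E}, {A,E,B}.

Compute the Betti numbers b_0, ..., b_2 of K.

b_0 = 1, b_1 = 0, b_2 = 1.

We work with the vertex ordering A < B < D < E < F. The simplices of K, each written with vertices in increasing order, are:

  0-simplices (5): A, B, D, E, F
  1-simplices (9): AB, AD, AE, AF, BE, BF, DE, DF, EF
  2-simplices (6): ABE, ABF, ADE, ADF, BEF, DEF

giving chain groups C_0 ≅ Z^5, C_1 ≅ Z^9, C_2 ≅ Z^6.

The boundary map ∂_1: C_1 → C_0 sends each edge [p,q] (with p < q) to q − p.
As a 5×9 matrix over Z this has rank 4, with invariant factors (1,1,1,1).

Boundary ∂_2: C_2 → C_1 maps a triangle to the signed sum of its edges. For instance
  ∂BEF = EF − BF + BE,
  ∂ABE = BE − AE + AB.
As a 9×6 matrix over Z this has rank 5, with invariant factors (1,1,1,1,1).

From H_k ≅ ker(∂_k) / im(∂_{k+1}) we obtain:

  H_0: rank C_0 − rank ∂_1 = 5 − 4 = 1, and the invariant factors of ∂_1 are all 1, so H_0 ≅ Z.
  H_1: rank ker ∂_1 − rank ∂_2 = (9 − 4) − 5 = 0, and the invariant factors of ∂_2 are all 1, so H_1 ≅ 0.
  H_2: rank ker ∂_2 − rank ∂_3 = (6 − 5) − 0 = 1, and there is no ∂_3, so H_2 ≅ Z.

Hence the Betti numbers are b_0 = 1, b_1 = 0, b_2 = 1.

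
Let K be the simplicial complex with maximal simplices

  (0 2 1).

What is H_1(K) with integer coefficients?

H_1 ≅ 0.

K has 3 vertices, 3 edges, 1 triangle.
rank ∂_1 = 2, rank ∂_2 = 1 ⇒ b_1 = 3 − 2 − 1 = 0; all invariant factors of ∂_2 are 1 so no torsion. So H_1 ≅ 0.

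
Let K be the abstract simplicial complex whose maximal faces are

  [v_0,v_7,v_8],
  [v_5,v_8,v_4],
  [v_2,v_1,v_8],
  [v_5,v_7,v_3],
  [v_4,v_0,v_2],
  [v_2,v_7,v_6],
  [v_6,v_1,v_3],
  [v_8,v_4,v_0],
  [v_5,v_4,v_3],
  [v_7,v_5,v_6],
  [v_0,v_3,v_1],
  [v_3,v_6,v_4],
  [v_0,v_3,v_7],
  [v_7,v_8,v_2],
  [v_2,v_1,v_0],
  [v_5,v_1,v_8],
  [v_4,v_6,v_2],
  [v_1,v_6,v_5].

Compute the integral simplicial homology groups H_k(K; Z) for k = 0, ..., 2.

H_0 = Z,  H_1 = Z ⊕ Z_2,  H_2 = 0.

K has 9 vertices, 27 edges, 18 triangles.
rank ∂_0 = 0, rank ∂_1 = 8 ⇒ b_0 = 9 − 0 − 8 = 1; all invariant factors of ∂_1 are 1 so no torsion. So H_0 ≅ Z.
rank ∂_1 = 8, rank ∂_2 = 18 ⇒ b_1 = 27 − 8 − 18 = 1; ∂_2 has invariant factor(s) [2] giving torsion. So H_1 ≅ Z ⊕ Z_2.
rank ∂_2 = 18, rank ∂_3 = 0 ⇒ b_2 = 18 − 18 − 0 = 0. So H_2 ≅ 0.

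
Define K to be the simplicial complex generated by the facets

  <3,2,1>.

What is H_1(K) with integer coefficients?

H_1 = 0.

We work with the vertex ordering 1 < 2 < 3. The simplices of K, each written with vertices in increasing order, are:

  0-simplices (3): [1], [2], [3]
  1-simplices (3): [1,2], [1,3], [2,3]
  2-simplices (1): [1,2,3]

so the chain groups are C_0 ≅ Z^3, C_1 ≅ Z^3, C_2 ≅ Z^1.

The boundary map ∂_1: C_1 → C_0 is given by ∂[p,q] = [q] − [p].
The 3×3 boundary matrix has rank 2 and Smith normal form diag(1,1).

The boundary map ∂_2: C_2 → C_1 maps a triangle to the signed sum of its edges. For instance
  ∂[1,2,3] = [2,3] − [1,3] + [1,2].
The 3×1 boundary matrix has rank 1 and Smith normal form diag(1).

Reading off H_k = ker ∂_k / im ∂_{k+1}:

  H_1: rank ker ∂_1 − rank ∂_2 = (3 − 2) − 1 = 0, and the invariant factors of ∂_2 are all 1, so H_1 ≅ 0.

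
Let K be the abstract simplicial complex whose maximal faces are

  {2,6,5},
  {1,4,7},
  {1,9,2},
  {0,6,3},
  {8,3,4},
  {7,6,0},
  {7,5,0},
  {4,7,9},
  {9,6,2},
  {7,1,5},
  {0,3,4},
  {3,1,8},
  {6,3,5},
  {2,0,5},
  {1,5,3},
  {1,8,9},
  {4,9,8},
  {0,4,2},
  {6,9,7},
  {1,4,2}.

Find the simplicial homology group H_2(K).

H_2 = 0.

We work with the vertex ordering 0 < 1 < 2 < 3 < 4 < 5 < 6 < 7 < 8 < 9. The simplices of K, each written with vertices in increasing order, are:

  0-simplices (10): [0], [1], [2], [3], [4], [5], [6], [7], [8], [9]
  1-simplices (30): (30 of them)
  2-simplices (20): (20 of them)

giving chain groups C_0 ≅ Z^10, C_1 ≅ Z^30, C_2 ≅ Z^20.

∂_1: C_1 → C_0 maps an edge to its endpoints' difference, ∂[p,q] = q − p.
As a 10×30 matrix over Z this has rank 9, with invariant factors (1,1,1,1,1,1,1,1,1).

The boundary map ∂_2: C_2 → C_1 maps a triangle to the signed sum of its edges. For instance
  ∂[1,8,9] = [8,9] − [1,9] + [1,8],
  ∂[0,2,5] = [2,5] − [0,5] + [0,2].
The 30×20 boundary matrix has rank 20 and Smith normal form diag(1,1,1,1,1,1,1,1,1,1,1,1,1,1,1,1,1,1,1,2).

Computing H_k = (kernel of ∂_k) / (image of ∂_{k+1}):

  H_2: rank ker ∂_2 − rank ∂_3 = (20 − 20) − 0 = 0, and there is no ∂_3, so H_2 ≅ 0.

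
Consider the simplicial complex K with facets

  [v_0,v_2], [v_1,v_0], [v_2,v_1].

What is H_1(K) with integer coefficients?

K has 3 vertices, 3 edges.
rank ∂_1 = 2, rank ∂_2 = 0 ⇒ b_1 = 3 − 2 − 0 = 1. So H_1 = Z.

H_1 ≅ Z.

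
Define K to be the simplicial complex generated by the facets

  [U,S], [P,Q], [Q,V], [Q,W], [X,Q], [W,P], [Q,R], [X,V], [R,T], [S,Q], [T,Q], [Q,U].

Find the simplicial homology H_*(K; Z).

Fix the vertex order P < Q < R < S < T < U < V < W < X and write every simplex with vertices in increasing order. Then dim K = 1 and the simplices of K are:

  0-simplices (9): P, Q, R, S, T, U, V, W, X
  1-simplices (12): PQ, PW, QR, QS, QT, QU, QV, QW, QX, RT, SU, VX

so the chain groups are C_0 ≅ Z^9, C_1 ≅ Z^12.

Boundary ∂_1: C_1 → C_0 is given by ∂[p,q] = [q] − [p].
The 9×12 boundary matrix has rank 8 and Smith normal form diag(1,1,1,1,1,1,1,1).

Computing H_k = (kernel of ∂_k) / (image of ∂_{k+1}):

  H_0: rank C_0 − rank ∂_1 = 9 − 8 = 1, and the invariant factors of ∂_1 are all 1, so H_0 ≅ Z.
  H_1: rank ker ∂_1 − rank ∂_2 = (12 − 8) − 0 = 4, and there is no ∂_2, so H_1 ≅ Z^4.

H_0 ≅ Z,  H_1 ≅ Z^4.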